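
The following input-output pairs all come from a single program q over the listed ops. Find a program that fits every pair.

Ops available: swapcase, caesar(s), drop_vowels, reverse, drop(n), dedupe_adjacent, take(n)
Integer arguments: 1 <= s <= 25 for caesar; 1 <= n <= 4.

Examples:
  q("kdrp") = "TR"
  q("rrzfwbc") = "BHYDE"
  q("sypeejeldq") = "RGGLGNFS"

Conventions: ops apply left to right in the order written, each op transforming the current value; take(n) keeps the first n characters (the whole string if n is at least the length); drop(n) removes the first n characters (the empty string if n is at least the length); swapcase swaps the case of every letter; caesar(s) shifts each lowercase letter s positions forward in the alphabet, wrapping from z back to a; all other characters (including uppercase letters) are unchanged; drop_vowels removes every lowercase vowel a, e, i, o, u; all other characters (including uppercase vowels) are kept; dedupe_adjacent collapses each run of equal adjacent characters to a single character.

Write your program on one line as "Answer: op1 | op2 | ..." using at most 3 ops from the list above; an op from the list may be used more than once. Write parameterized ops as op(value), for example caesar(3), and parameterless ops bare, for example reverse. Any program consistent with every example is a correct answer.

caesar(2) | drop(2) | swapcase

Check, running the answer program on each example:
  "kdrp" -> "mftr" -> "tr" -> "TR"
  "rrzfwbc" -> "ttbhyde" -> "bhyde" -> "BHYDE"
  "sypeejeldq" -> "uargglgnfs" -> "rgglgnfs" -> "RGGLGNFS"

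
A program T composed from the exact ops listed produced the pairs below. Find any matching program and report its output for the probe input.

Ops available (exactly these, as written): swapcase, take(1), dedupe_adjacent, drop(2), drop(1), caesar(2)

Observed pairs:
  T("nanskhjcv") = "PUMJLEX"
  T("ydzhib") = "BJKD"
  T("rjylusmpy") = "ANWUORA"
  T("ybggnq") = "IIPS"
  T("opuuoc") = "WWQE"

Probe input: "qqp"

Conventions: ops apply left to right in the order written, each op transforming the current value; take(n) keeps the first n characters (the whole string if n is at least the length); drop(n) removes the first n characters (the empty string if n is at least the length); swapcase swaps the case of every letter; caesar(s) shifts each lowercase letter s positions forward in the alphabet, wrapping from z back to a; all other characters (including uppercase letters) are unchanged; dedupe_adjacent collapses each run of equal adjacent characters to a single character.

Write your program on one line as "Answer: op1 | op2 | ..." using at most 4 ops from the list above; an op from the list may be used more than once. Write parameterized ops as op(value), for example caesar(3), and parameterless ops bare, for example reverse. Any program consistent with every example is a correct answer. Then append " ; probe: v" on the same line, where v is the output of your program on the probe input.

caesar(2) | drop(2) | swapcase ; probe: "R"

Check, running the answer program on each example:
  "nanskhjcv" -> "pcpumjlex" -> "pumjlex" -> "PUMJLEX"
  "ydzhib" -> "afbjkd" -> "bjkd" -> "BJKD"
  "rjylusmpy" -> "tlanwuora" -> "anwuora" -> "ANWUORA"
  "ybggnq" -> "adiips" -> "iips" -> "IIPS"
  "opuuoc" -> "qrwwqe" -> "wwqe" -> "WWQE"
  probe: "qqp" -> "ssr" -> "r" -> "R"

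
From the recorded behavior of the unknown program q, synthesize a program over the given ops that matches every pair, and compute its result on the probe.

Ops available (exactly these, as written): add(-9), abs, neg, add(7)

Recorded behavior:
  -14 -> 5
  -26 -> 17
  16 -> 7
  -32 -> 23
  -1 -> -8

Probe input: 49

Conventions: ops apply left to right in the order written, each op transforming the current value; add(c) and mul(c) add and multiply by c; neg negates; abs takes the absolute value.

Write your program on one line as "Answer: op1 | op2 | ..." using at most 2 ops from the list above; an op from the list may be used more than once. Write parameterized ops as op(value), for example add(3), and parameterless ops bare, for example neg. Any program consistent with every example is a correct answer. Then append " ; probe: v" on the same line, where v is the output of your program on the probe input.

abs | add(-9) ; probe: 40

Check, running the answer program on each example:
  -14 -> 14 -> 5
  -26 -> 26 -> 17
  16 -> 16 -> 7
  -32 -> 32 -> 23
  -1 -> 1 -> -8
  probe: 49 -> 49 -> 40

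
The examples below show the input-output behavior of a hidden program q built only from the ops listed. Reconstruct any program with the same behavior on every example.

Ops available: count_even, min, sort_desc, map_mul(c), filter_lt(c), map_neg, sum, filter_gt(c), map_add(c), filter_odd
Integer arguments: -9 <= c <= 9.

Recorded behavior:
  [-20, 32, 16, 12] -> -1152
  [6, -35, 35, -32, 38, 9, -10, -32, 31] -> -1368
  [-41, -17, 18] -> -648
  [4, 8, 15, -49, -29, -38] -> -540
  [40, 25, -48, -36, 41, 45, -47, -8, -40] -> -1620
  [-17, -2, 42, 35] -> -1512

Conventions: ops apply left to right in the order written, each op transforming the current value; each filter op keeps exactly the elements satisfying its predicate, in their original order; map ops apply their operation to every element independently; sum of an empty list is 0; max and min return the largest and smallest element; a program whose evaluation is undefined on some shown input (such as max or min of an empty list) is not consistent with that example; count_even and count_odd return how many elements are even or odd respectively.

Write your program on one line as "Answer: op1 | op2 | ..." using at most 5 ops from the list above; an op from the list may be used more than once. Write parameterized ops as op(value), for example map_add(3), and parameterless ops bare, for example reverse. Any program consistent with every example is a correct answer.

map_mul(4) | map_neg | map_mul(9) | min

Check, running the answer program on each example:
  [-20, 32, 16, 12] -> [-80, 128, 64, 48] -> [80, -128, -64, -48] -> [720, -1152, -576, -432] -> -1152
  [6, -35, 35, -32, 38, 9, -10, -32, 31] -> [24, -140, 140, -128, 152, 36, -40, -128, 124] -> [-24, 140, -140, 128, -152, -36, 40, 128, -124] -> [-216, 1260, -1260, 1152, -1368, -324, 360, 1152, -1116] -> -1368
  [-41, -17, 18] -> [-164, -68, 72] -> [164, 68, -72] -> [1476, 612, -648] -> -648
  [4, 8, 15, -49, -29, -38] -> [16, 32, 60, -196, -116, -152] -> [-16, -32, -60, 196, 116, 152] -> [-144, -288, -540, 1764, 1044, 1368] -> -540
  [40, 25, -48, -36, 41, 45, -47, -8, -40] -> [160, 100, -192, -144, 164, 180, -188, -32, -160] -> [-160, -100, 192, 144, -164, -180, 188, 32, 160] -> [-1440, -900, 1728, 1296, -1476, -1620, 1692, 288, 1440] -> -1620
  [-17, -2, 42, 35] -> [-68, -8, 168, 140] -> [68, 8, -168, -140] -> [612, 72, -1512, -1260] -> -1512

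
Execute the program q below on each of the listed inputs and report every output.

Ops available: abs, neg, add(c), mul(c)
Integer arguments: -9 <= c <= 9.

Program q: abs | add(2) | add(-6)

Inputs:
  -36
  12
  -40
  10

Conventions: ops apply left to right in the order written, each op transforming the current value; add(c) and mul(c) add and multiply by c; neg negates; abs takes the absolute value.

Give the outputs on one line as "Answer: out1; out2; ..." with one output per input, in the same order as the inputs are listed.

Execution, op by op:
  -36 -> 36 -> 38 -> 32
  12 -> 12 -> 14 -> 8
  -40 -> 40 -> 42 -> 36
  10 -> 10 -> 12 -> 6

32; 8; 36; 6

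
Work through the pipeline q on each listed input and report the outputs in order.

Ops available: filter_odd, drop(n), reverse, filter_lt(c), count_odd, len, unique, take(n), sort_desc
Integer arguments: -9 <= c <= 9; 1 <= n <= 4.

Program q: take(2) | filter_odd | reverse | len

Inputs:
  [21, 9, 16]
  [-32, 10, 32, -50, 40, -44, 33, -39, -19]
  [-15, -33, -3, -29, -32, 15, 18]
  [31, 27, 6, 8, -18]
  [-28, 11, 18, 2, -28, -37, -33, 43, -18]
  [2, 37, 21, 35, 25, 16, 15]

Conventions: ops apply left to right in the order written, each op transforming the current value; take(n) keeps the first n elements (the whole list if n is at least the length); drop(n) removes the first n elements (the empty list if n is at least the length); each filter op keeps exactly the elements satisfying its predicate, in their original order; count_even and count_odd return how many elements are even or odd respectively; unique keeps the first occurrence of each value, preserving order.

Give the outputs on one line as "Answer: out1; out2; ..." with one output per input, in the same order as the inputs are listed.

Execution, op by op:
  [21, 9, 16] -> [21, 9] -> [21, 9] -> [9, 21] -> 2
  [-32, 10, 32, -50, 40, -44, 33, -39, -19] -> [-32, 10] -> [] -> [] -> 0
  [-15, -33, -3, -29, -32, 15, 18] -> [-15, -33] -> [-15, -33] -> [-33, -15] -> 2
  [31, 27, 6, 8, -18] -> [31, 27] -> [31, 27] -> [27, 31] -> 2
  [-28, 11, 18, 2, -28, -37, -33, 43, -18] -> [-28, 11] -> [11] -> [11] -> 1
  [2, 37, 21, 35, 25, 16, 15] -> [2, 37] -> [37] -> [37] -> 1

2; 0; 2; 2; 1; 1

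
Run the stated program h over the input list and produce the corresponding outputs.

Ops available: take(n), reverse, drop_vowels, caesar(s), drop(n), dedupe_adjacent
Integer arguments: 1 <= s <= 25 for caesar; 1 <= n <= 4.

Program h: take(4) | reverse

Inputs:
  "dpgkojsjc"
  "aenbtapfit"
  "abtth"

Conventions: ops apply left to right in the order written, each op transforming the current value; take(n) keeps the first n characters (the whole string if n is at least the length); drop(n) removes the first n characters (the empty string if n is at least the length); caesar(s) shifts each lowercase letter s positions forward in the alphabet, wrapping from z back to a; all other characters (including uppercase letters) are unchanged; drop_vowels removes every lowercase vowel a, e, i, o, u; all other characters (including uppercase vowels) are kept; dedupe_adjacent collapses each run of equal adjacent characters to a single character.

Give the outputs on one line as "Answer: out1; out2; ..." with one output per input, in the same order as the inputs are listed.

Execution, op by op:
  "dpgkojsjc" -> "dpgk" -> "kgpd"
  "aenbtapfit" -> "aenb" -> "bnea"
  "abtth" -> "abtt" -> "ttba"

"kgpd"; "bnea"; "ttba"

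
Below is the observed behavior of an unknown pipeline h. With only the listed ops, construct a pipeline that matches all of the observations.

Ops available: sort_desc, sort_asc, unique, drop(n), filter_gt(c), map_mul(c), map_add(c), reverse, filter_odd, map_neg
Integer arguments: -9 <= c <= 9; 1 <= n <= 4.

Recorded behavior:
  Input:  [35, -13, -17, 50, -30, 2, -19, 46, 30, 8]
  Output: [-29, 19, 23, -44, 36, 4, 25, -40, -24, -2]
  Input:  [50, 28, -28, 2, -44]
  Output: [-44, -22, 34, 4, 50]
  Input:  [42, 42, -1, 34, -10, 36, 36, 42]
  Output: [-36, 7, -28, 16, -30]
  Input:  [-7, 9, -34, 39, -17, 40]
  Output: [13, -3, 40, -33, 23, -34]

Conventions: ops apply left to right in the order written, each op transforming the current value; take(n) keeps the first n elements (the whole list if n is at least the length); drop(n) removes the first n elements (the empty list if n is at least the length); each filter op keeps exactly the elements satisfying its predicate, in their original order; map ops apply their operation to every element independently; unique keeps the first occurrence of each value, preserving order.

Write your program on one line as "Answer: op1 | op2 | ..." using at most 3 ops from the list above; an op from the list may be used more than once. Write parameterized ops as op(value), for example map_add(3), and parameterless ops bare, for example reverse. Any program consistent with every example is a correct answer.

map_add(-6) | unique | map_neg

Check, running the answer program on each example:
  [35, -13, -17, 50, -30, 2, -19, 46, 30, 8] -> [29, -19, -23, 44, -36, -4, -25, 40, 24, 2] -> [29, -19, -23, 44, -36, -4, -25, 40, 24, 2] -> [-29, 19, 23, -44, 36, 4, 25, -40, -24, -2]
  [50, 28, -28, 2, -44] -> [44, 22, -34, -4, -50] -> [44, 22, -34, -4, -50] -> [-44, -22, 34, 4, 50]
  [42, 42, -1, 34, -10, 36, 36, 42] -> [36, 36, -7, 28, -16, 30, 30, 36] -> [36, -7, 28, -16, 30] -> [-36, 7, -28, 16, -30]
  [-7, 9, -34, 39, -17, 40] -> [-13, 3, -40, 33, -23, 34] -> [-13, 3, -40, 33, -23, 34] -> [13, -3, 40, -33, 23, -34]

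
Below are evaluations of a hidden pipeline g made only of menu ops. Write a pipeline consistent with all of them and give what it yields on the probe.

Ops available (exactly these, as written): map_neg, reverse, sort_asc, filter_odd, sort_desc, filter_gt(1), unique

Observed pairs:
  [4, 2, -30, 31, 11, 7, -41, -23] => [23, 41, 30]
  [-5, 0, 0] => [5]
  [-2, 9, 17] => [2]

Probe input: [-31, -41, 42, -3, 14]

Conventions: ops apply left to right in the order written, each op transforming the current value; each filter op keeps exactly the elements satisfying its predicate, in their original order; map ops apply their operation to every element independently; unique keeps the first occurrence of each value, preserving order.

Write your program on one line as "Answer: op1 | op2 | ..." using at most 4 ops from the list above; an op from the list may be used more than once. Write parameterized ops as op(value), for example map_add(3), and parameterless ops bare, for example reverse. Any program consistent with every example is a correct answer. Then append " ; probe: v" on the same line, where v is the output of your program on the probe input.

reverse | map_neg | filter_gt(1) ; probe: [3, 41, 31]

Check, running the answer program on each example:
  [4, 2, -30, 31, 11, 7, -41, -23] -> [-23, -41, 7, 11, 31, -30, 2, 4] -> [23, 41, -7, -11, -31, 30, -2, -4] -> [23, 41, 30]
  [-5, 0, 0] -> [0, 0, -5] -> [0, 0, 5] -> [5]
  [-2, 9, 17] -> [17, 9, -2] -> [-17, -9, 2] -> [2]
  probe: [-31, -41, 42, -3, 14] -> [14, -3, 42, -41, -31] -> [-14, 3, -42, 41, 31] -> [3, 41, 31]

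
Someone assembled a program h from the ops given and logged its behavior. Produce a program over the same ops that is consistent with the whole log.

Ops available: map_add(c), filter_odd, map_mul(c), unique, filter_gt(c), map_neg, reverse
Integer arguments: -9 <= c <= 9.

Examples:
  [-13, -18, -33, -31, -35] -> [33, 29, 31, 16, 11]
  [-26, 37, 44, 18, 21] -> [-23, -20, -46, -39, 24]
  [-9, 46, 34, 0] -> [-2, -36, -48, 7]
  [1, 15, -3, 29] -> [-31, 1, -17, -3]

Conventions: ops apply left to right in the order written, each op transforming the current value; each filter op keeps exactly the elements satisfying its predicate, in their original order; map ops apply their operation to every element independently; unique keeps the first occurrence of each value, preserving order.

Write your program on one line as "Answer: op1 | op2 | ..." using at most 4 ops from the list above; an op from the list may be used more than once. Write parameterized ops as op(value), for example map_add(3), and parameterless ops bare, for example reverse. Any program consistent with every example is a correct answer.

reverse | map_add(2) | map_neg

Check, running the answer program on each example:
  [-13, -18, -33, -31, -35] -> [-35, -31, -33, -18, -13] -> [-33, -29, -31, -16, -11] -> [33, 29, 31, 16, 11]
  [-26, 37, 44, 18, 21] -> [21, 18, 44, 37, -26] -> [23, 20, 46, 39, -24] -> [-23, -20, -46, -39, 24]
  [-9, 46, 34, 0] -> [0, 34, 46, -9] -> [2, 36, 48, -7] -> [-2, -36, -48, 7]
  [1, 15, -3, 29] -> [29, -3, 15, 1] -> [31, -1, 17, 3] -> [-31, 1, -17, -3]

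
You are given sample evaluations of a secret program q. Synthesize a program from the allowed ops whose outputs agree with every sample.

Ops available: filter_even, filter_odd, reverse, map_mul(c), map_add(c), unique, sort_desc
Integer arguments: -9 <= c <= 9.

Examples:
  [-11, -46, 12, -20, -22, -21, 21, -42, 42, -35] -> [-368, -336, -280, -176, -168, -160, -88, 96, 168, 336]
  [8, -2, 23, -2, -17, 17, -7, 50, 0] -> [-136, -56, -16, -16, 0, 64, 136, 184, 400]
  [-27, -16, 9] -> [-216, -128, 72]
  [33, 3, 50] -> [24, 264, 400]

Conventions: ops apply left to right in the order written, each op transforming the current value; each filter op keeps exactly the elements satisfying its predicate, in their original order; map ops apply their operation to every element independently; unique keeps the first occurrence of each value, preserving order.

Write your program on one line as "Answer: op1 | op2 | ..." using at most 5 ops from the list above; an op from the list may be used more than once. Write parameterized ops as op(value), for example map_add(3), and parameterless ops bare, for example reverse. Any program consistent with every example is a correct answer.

reverse | map_mul(8) | sort_desc | reverse

Check, running the answer program on each example:
  [-11, -46, 12, -20, -22, -21, 21, -42, 42, -35] -> [-35, 42, -42, 21, -21, -22, -20, 12, -46, -11] -> [-280, 336, -336, 168, -168, -176, -160, 96, -368, -88] -> [336, 168, 96, -88, -160, -168, -176, -280, -336, -368] -> [-368, -336, -280, -176, -168, -160, -88, 96, 168, 336]
  [8, -2, 23, -2, -17, 17, -7, 50, 0] -> [0, 50, -7, 17, -17, -2, 23, -2, 8] -> [0, 400, -56, 136, -136, -16, 184, -16, 64] -> [400, 184, 136, 64, 0, -16, -16, -56, -136] -> [-136, -56, -16, -16, 0, 64, 136, 184, 400]
  [-27, -16, 9] -> [9, -16, -27] -> [72, -128, -216] -> [72, -128, -216] -> [-216, -128, 72]
  [33, 3, 50] -> [50, 3, 33] -> [400, 24, 264] -> [400, 264, 24] -> [24, 264, 400]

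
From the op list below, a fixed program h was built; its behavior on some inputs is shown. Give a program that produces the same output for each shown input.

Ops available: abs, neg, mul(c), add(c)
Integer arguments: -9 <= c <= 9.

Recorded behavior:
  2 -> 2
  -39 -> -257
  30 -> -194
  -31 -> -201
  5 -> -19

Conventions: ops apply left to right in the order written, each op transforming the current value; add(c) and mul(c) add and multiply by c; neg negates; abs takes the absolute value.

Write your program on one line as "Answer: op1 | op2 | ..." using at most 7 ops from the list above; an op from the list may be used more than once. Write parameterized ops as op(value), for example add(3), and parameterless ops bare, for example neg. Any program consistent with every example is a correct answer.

mul(-7) | neg | abs | neg | add(8) | add(8)

Check, running the answer program on each example:
  2 -> -14 -> 14 -> 14 -> -14 -> -6 -> 2
  -39 -> 273 -> -273 -> 273 -> -273 -> -265 -> -257
  30 -> -210 -> 210 -> 210 -> -210 -> -202 -> -194
  -31 -> 217 -> -217 -> 217 -> -217 -> -209 -> -201
  5 -> -35 -> 35 -> 35 -> -35 -> -27 -> -19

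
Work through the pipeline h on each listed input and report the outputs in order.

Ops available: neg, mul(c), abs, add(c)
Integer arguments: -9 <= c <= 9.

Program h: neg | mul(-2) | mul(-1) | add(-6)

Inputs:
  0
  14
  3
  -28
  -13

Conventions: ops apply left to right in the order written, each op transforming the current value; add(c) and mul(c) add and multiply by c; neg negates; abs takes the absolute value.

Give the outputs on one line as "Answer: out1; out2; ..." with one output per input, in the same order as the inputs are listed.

Execution, op by op:
  0 -> 0 -> 0 -> 0 -> -6
  14 -> -14 -> 28 -> -28 -> -34
  3 -> -3 -> 6 -> -6 -> -12
  -28 -> 28 -> -56 -> 56 -> 50
  -13 -> 13 -> -26 -> 26 -> 20

-6; -34; -12; 50; 20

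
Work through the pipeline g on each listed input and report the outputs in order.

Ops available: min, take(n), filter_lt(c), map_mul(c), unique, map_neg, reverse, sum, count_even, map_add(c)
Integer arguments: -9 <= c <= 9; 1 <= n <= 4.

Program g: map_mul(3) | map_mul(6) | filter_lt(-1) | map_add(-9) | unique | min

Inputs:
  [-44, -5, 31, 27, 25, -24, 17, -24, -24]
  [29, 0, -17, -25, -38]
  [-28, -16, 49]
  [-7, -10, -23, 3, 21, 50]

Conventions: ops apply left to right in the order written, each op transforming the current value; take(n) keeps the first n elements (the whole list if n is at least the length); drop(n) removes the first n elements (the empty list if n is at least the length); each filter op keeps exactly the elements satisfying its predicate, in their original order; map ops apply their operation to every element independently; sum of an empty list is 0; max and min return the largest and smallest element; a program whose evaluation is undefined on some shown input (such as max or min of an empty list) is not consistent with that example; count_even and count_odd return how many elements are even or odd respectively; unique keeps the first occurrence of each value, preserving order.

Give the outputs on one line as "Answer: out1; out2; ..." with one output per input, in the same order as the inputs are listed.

Execution, op by op:
  [-44, -5, 31, 27, 25, -24, 17, -24, -24] -> [-132, -15, 93, 81, 75, -72, 51, -72, -72] -> [-792, -90, 558, 486, 450, -432, 306, -432, -432] -> [-792, -90, -432, -432, -432] -> [-801, -99, -441, -441, -441] -> [-801, -99, -441] -> -801
  [29, 0, -17, -25, -38] -> [87, 0, -51, -75, -114] -> [522, 0, -306, -450, -684] -> [-306, -450, -684] -> [-315, -459, -693] -> [-315, -459, -693] -> -693
  [-28, -16, 49] -> [-84, -48, 147] -> [-504, -288, 882] -> [-504, -288] -> [-513, -297] -> [-513, -297] -> -513
  [-7, -10, -23, 3, 21, 50] -> [-21, -30, -69, 9, 63, 150] -> [-126, -180, -414, 54, 378, 900] -> [-126, -180, -414] -> [-135, -189, -423] -> [-135, -189, -423] -> -423

-801; -693; -513; -423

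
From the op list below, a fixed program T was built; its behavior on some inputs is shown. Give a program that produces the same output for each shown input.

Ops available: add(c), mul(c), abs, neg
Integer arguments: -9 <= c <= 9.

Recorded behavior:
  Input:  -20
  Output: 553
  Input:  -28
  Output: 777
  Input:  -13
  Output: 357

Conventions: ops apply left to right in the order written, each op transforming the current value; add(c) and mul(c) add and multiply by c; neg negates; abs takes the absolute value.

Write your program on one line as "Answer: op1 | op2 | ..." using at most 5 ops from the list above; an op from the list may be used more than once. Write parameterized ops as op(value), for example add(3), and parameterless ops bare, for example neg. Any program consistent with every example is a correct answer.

neg | mul(-7) | mul(-4) | add(-7)

Check, running the answer program on each example:
  -20 -> 20 -> -140 -> 560 -> 553
  -28 -> 28 -> -196 -> 784 -> 777
  -13 -> 13 -> -91 -> 364 -> 357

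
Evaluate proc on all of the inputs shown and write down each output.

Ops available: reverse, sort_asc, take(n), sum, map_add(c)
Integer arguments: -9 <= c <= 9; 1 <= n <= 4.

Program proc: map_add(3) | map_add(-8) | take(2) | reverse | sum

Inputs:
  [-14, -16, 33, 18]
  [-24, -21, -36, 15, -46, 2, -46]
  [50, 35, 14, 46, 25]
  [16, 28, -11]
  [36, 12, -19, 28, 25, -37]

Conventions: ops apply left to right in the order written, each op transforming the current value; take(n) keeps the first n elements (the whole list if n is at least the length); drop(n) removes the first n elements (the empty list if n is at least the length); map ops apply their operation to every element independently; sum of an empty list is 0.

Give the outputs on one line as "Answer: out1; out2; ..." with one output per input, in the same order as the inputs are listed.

-40; -55; 75; 34; 38

Execution, op by op:
  [-14, -16, 33, 18] -> [-11, -13, 36, 21] -> [-19, -21, 28, 13] -> [-19, -21] -> [-21, -19] -> -40
  [-24, -21, -36, 15, -46, 2, -46] -> [-21, -18, -33, 18, -43, 5, -43] -> [-29, -26, -41, 10, -51, -3, -51] -> [-29, -26] -> [-26, -29] -> -55
  [50, 35, 14, 46, 25] -> [53, 38, 17, 49, 28] -> [45, 30, 9, 41, 20] -> [45, 30] -> [30, 45] -> 75
  [16, 28, -11] -> [19, 31, -8] -> [11, 23, -16] -> [11, 23] -> [23, 11] -> 34
  [36, 12, -19, 28, 25, -37] -> [39, 15, -16, 31, 28, -34] -> [31, 7, -24, 23, 20, -42] -> [31, 7] -> [7, 31] -> 38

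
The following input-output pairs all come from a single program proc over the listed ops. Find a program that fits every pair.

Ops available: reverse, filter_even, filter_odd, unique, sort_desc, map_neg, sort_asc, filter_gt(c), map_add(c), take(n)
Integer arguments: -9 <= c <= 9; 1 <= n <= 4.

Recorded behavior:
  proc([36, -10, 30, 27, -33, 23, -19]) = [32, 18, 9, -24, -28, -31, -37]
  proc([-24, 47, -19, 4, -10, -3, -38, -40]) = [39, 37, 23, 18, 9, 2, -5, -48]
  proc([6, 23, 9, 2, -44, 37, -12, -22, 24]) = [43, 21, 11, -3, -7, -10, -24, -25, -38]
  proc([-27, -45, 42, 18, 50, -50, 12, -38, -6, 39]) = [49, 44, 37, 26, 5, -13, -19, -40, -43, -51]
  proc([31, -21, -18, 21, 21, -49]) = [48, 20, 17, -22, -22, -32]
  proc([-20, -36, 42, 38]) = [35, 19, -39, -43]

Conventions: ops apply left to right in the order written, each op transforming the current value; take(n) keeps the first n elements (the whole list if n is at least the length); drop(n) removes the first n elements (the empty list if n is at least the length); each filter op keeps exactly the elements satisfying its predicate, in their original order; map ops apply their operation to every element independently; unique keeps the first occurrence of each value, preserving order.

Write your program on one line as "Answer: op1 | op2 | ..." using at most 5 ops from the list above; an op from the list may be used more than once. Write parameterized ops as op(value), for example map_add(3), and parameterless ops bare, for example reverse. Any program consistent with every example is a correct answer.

map_neg | map_add(-1) | sort_asc | sort_desc

Check, running the answer program on each example:
  [36, -10, 30, 27, -33, 23, -19] -> [-36, 10, -30, -27, 33, -23, 19] -> [-37, 9, -31, -28, 32, -24, 18] -> [-37, -31, -28, -24, 9, 18, 32] -> [32, 18, 9, -24, -28, -31, -37]
  [-24, 47, -19, 4, -10, -3, -38, -40] -> [24, -47, 19, -4, 10, 3, 38, 40] -> [23, -48, 18, -5, 9, 2, 37, 39] -> [-48, -5, 2, 9, 18, 23, 37, 39] -> [39, 37, 23, 18, 9, 2, -5, -48]
  [6, 23, 9, 2, -44, 37, -12, -22, 24] -> [-6, -23, -9, -2, 44, -37, 12, 22, -24] -> [-7, -24, -10, -3, 43, -38, 11, 21, -25] -> [-38, -25, -24, -10, -7, -3, 11, 21, 43] -> [43, 21, 11, -3, -7, -10, -24, -25, -38]
  [-27, -45, 42, 18, 50, -50, 12, -38, -6, 39] -> [27, 45, -42, -18, -50, 50, -12, 38, 6, -39] -> [26, 44, -43, -19, -51, 49, -13, 37, 5, -40] -> [-51, -43, -40, -19, -13, 5, 26, 37, 44, 49] -> [49, 44, 37, 26, 5, -13, -19, -40, -43, -51]
  [31, -21, -18, 21, 21, -49] -> [-31, 21, 18, -21, -21, 49] -> [-32, 20, 17, -22, -22, 48] -> [-32, -22, -22, 17, 20, 48] -> [48, 20, 17, -22, -22, -32]
  [-20, -36, 42, 38] -> [20, 36, -42, -38] -> [19, 35, -43, -39] -> [-43, -39, 19, 35] -> [35, 19, -39, -43]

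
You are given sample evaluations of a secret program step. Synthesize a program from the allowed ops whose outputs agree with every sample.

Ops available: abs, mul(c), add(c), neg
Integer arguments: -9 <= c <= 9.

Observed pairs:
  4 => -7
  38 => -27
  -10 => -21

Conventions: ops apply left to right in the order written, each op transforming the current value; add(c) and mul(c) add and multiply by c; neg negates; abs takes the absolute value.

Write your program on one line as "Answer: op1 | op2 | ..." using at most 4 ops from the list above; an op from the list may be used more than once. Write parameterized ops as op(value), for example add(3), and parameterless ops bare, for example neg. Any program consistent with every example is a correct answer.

add(-5) | add(-6) | abs | neg

Check, running the answer program on each example:
  4 -> -1 -> -7 -> 7 -> -7
  38 -> 33 -> 27 -> 27 -> -27
  -10 -> -15 -> -21 -> 21 -> -21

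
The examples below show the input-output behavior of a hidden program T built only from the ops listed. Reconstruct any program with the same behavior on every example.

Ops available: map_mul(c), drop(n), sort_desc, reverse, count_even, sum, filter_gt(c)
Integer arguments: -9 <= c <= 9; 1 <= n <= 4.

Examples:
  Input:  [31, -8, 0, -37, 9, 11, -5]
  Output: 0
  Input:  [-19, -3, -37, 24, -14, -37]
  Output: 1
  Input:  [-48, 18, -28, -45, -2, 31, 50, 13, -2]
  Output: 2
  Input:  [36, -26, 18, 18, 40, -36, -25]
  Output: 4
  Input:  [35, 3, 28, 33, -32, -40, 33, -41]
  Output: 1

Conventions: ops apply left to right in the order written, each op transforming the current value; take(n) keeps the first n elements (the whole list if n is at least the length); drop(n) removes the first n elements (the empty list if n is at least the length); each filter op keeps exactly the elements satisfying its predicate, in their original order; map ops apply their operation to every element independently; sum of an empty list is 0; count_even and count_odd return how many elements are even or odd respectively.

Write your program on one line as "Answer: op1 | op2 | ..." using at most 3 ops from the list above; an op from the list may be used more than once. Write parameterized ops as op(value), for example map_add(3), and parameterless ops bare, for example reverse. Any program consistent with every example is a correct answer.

filter_gt(-8) | filter_gt(3) | count_even

Check, running the answer program on each example:
  [31, -8, 0, -37, 9, 11, -5] -> [31, 0, 9, 11, -5] -> [31, 9, 11] -> 0
  [-19, -3, -37, 24, -14, -37] -> [-3, 24] -> [24] -> 1
  [-48, 18, -28, -45, -2, 31, 50, 13, -2] -> [18, -2, 31, 50, 13, -2] -> [18, 31, 50, 13] -> 2
  [36, -26, 18, 18, 40, -36, -25] -> [36, 18, 18, 40] -> [36, 18, 18, 40] -> 4
  [35, 3, 28, 33, -32, -40, 33, -41] -> [35, 3, 28, 33, 33] -> [35, 28, 33, 33] -> 1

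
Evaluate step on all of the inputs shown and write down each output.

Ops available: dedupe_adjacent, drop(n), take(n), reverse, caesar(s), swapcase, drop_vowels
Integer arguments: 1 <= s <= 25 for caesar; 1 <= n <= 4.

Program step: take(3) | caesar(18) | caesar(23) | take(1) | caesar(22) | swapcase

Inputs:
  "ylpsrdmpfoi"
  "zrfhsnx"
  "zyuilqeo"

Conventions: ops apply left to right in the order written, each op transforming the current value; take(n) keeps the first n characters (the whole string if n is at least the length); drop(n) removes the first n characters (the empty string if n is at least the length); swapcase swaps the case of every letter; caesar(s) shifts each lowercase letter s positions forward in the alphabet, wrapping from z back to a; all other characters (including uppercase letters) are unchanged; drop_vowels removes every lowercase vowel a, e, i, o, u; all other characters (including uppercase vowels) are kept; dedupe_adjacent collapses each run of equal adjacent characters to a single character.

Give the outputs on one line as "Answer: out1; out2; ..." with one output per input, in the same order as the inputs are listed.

"J"; "K"; "K"

Execution, op by op:
  "ylpsrdmpfoi" -> "ylp" -> "qdh" -> "nae" -> "n" -> "j" -> "J"
  "zrfhsnx" -> "zrf" -> "rjx" -> "ogu" -> "o" -> "k" -> "K"
  "zyuilqeo" -> "zyu" -> "rqm" -> "onj" -> "o" -> "k" -> "K"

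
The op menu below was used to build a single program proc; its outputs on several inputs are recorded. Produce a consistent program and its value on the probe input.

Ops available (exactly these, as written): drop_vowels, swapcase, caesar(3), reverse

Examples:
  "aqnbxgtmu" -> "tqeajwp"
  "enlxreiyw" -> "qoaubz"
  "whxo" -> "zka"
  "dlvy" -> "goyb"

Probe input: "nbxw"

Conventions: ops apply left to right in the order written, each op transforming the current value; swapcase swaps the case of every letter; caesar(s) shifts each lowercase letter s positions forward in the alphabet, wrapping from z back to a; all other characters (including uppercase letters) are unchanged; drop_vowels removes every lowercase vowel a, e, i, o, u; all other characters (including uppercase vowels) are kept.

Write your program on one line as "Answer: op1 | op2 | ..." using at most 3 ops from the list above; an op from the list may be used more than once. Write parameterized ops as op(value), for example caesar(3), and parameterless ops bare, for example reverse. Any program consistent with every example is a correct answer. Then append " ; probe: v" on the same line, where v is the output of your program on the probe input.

drop_vowels | caesar(3) ; probe: "qeaz"

Check, running the answer program on each example:
  "aqnbxgtmu" -> "qnbxgtm" -> "tqeajwp"
  "enlxreiyw" -> "nlxryw" -> "qoaubz"
  "whxo" -> "whx" -> "zka"
  "dlvy" -> "dlvy" -> "goyb"
  probe: "nbxw" -> "nbxw" -> "qeaz"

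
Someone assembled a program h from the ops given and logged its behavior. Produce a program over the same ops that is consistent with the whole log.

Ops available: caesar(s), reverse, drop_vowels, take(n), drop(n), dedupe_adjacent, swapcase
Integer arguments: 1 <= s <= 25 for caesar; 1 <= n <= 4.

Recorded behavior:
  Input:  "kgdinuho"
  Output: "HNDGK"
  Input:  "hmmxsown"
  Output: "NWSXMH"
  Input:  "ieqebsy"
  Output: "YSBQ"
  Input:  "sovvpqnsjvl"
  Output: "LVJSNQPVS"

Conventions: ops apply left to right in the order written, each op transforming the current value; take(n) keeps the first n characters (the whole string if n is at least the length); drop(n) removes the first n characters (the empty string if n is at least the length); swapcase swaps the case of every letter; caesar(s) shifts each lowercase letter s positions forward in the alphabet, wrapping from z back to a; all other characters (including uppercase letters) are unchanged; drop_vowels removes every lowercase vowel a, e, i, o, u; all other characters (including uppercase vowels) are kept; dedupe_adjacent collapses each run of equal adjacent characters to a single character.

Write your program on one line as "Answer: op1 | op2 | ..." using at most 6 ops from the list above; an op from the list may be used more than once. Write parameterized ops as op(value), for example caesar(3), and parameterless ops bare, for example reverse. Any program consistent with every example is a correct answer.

swapcase | reverse | dedupe_adjacent | swapcase | drop_vowels | swapcase

Check, running the answer program on each example:
  "kgdinuho" -> "KGDINUHO" -> "OHUNIDGK" -> "OHUNIDGK" -> "ohunidgk" -> "hndgk" -> "HNDGK"
  "hmmxsown" -> "HMMXSOWN" -> "NWOSXMMH" -> "NWOSXMH" -> "nwosxmh" -> "nwsxmh" -> "NWSXMH"
  "ieqebsy" -> "IEQEBSY" -> "YSBEQEI" -> "YSBEQEI" -> "ysbeqei" -> "ysbq" -> "YSBQ"
  "sovvpqnsjvl" -> "SOVVPQNSJVL" -> "LVJSNQPVVOS" -> "LVJSNQPVOS" -> "lvjsnqpvos" -> "lvjsnqpvs" -> "LVJSNQPVS"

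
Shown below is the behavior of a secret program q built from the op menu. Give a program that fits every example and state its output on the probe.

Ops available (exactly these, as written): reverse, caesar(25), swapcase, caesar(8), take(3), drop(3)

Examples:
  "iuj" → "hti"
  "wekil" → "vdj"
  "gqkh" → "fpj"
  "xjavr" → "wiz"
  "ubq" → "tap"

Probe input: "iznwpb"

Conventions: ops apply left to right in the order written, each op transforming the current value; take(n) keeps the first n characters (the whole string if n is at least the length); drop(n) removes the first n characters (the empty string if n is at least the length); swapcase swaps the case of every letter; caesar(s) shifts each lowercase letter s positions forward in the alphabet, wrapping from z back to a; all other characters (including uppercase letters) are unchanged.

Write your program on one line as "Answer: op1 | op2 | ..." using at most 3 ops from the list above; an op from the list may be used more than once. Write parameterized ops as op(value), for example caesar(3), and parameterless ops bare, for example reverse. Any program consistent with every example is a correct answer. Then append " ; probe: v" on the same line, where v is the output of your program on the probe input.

caesar(25) | take(3) ; probe: "hym"

Check, running the answer program on each example:
  "iuj" -> "hti" -> "hti"
  "wekil" -> "vdjhk" -> "vdj"
  "gqkh" -> "fpjg" -> "fpj"
  "xjavr" -> "wizuq" -> "wiz"
  "ubq" -> "tap" -> "tap"
  probe: "iznwpb" -> "hymvoa" -> "hym"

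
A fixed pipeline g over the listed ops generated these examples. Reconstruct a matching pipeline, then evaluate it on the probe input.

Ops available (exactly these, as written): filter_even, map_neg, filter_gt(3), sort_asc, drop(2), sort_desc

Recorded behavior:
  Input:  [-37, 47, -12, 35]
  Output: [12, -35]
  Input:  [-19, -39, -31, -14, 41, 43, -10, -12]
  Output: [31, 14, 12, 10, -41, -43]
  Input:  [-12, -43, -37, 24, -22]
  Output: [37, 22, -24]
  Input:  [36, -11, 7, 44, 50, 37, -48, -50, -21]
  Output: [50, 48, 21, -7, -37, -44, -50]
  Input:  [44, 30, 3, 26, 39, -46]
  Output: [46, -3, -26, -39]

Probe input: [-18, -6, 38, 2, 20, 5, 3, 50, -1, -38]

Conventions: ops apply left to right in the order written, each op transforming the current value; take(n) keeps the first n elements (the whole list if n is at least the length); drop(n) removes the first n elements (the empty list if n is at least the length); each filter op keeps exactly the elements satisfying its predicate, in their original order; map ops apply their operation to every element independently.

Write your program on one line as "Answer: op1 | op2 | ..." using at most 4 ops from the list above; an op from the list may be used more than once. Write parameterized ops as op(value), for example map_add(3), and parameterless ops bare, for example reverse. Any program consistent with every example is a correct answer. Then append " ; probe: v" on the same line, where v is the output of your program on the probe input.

drop(2) | sort_asc | map_neg ; probe: [38, 1, -2, -3, -5, -20, -38, -50]

Check, running the answer program on each example:
  [-37, 47, -12, 35] -> [-12, 35] -> [-12, 35] -> [12, -35]
  [-19, -39, -31, -14, 41, 43, -10, -12] -> [-31, -14, 41, 43, -10, -12] -> [-31, -14, -12, -10, 41, 43] -> [31, 14, 12, 10, -41, -43]
  [-12, -43, -37, 24, -22] -> [-37, 24, -22] -> [-37, -22, 24] -> [37, 22, -24]
  [36, -11, 7, 44, 50, 37, -48, -50, -21] -> [7, 44, 50, 37, -48, -50, -21] -> [-50, -48, -21, 7, 37, 44, 50] -> [50, 48, 21, -7, -37, -44, -50]
  [44, 30, 3, 26, 39, -46] -> [3, 26, 39, -46] -> [-46, 3, 26, 39] -> [46, -3, -26, -39]
  probe: [-18, -6, 38, 2, 20, 5, 3, 50, -1, -38] -> [38, 2, 20, 5, 3, 50, -1, -38] -> [-38, -1, 2, 3, 5, 20, 38, 50] -> [38, 1, -2, -3, -5, -20, -38, -50]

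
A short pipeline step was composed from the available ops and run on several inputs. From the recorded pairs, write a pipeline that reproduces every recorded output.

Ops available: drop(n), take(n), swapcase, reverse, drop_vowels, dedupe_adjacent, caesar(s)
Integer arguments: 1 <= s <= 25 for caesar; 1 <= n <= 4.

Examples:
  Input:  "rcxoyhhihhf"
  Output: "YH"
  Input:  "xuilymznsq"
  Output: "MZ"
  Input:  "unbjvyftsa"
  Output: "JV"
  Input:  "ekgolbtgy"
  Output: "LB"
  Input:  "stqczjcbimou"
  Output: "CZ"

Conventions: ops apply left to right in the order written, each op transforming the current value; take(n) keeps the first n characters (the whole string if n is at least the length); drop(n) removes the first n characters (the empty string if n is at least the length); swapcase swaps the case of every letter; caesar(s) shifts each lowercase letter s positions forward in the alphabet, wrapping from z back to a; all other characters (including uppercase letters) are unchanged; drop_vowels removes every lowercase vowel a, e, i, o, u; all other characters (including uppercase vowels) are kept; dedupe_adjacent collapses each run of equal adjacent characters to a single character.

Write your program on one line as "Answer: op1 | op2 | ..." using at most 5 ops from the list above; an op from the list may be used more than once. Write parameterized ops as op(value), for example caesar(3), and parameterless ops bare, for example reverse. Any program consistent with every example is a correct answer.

drop(1) | drop_vowels | swapcase | drop(2) | take(2)

Check, running the answer program on each example:
  "rcxoyhhihhf" -> "cxoyhhihhf" -> "cxyhhhhf" -> "CXYHHHHF" -> "YHHHHF" -> "YH"
  "xuilymznsq" -> "uilymznsq" -> "lymznsq" -> "LYMZNSQ" -> "MZNSQ" -> "MZ"
  "unbjvyftsa" -> "nbjvyftsa" -> "nbjvyfts" -> "NBJVYFTS" -> "JVYFTS" -> "JV"
  "ekgolbtgy" -> "kgolbtgy" -> "kglbtgy" -> "KGLBTGY" -> "LBTGY" -> "LB"
  "stqczjcbimou" -> "tqczjcbimou" -> "tqczjcbm" -> "TQCZJCBM" -> "CZJCBM" -> "CZ"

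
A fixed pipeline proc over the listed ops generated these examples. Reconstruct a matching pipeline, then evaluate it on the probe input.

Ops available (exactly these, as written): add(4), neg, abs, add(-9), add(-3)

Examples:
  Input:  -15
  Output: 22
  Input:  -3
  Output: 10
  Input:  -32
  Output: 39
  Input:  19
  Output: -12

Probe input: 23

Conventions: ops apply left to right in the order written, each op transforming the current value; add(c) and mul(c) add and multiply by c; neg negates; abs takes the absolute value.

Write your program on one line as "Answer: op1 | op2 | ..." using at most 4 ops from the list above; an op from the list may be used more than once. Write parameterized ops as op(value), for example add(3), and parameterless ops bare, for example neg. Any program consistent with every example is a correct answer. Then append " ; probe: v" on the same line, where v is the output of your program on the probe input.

add(-3) | neg | add(4) ; probe: -16

Check, running the answer program on each example:
  -15 -> -18 -> 18 -> 22
  -3 -> -6 -> 6 -> 10
  -32 -> -35 -> 35 -> 39
  19 -> 16 -> -16 -> -12
  probe: 23 -> 20 -> -20 -> -16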